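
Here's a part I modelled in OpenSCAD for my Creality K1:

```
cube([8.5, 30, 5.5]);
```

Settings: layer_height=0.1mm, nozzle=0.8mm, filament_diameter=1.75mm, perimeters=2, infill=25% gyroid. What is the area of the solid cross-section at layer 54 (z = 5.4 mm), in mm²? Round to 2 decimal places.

255.00 mm²

At z = 5.4 mm: the cube is present — its section is the full 8.5×30 rectangle (area 255.00 mm²). Overall, the cross-section is a single solid region. Net area = 255.00 mm².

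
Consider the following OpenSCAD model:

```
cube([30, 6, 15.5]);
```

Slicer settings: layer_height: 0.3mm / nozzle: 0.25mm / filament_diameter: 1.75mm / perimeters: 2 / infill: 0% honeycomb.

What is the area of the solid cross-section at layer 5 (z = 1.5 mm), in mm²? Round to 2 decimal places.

At z = 1.5 mm: the cube is present — its section is the full 30×6 rectangle (area 180.00 mm²). Overall, the cross-section is a single solid region. Net area = 180.00 mm².

180.00 mm²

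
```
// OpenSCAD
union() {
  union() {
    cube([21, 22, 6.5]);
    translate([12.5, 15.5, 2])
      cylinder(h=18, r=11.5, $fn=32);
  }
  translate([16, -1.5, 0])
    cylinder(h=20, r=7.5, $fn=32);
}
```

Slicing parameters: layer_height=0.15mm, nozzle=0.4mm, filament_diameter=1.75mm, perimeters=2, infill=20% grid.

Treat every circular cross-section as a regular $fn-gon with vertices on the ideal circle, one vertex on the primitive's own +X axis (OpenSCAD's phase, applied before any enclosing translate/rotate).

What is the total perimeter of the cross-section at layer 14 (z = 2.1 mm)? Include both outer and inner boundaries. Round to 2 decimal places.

At z = 2.1 mm: the cube is present — its section is the full 21×22 rectangle (perimeter 86.00 mm); the r=11.5 cylinder at (12.5, 15.5) gives a regular 32-gon of circumradius 11.5 (constant along its height) (perimeter = 2·32·11.500·sin(180°/32) = 72.14 mm); Taking the union: the regions partially overlap (shared area 316.33 mm²), so the edge portions inside another operand are dropped and the merged outline is re-measured after clipping — boundary = 91.45 mm; the r=7.5 cylinder at (16, -1.5) contributes a regular 32-gon of circumradius 7.5 (perimeter = 2·32·7.500·sin(180°/32) = 47.05 mm); Combining (union): the regions partially overlap (shared area 59.62 mm²), so the edge portions inside another operand are dropped and the merged outline is re-measured after clipping — boundary = 106.36 mm. Overall, the cross-section is a single solid region. Total boundary length (outer) = 106.36 mm.

106.36 mm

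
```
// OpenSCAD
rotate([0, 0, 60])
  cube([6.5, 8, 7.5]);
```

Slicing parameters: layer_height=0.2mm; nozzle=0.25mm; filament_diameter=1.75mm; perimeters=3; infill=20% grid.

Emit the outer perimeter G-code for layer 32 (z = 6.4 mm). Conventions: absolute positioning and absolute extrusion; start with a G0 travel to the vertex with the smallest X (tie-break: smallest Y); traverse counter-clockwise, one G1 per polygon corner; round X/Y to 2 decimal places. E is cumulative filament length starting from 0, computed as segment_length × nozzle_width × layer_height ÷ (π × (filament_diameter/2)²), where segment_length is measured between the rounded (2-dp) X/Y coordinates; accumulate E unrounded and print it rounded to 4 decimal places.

At z = 6.4 mm: the cube (footprint 6.5×8) is included at this height; (rotated 60° about Z; rotation is an isometry so areas/perimeters/island counts are preserved). The outline is a single polygon with 4 vertices. Extrusion per mm of travel: 0.25 × 0.2 / (π × 0.875²) = 0.020788. Accumulating E over each segment gives final E = 0.6029.

G0 X-6.93 Y4.00 Z6.40
G1 X0.00 Y0.00 E0.1663
G1 X3.25 Y5.63 E0.3015
G1 X-3.68 Y9.63 E0.4678
G1 X-6.93 Y4.00 E0.6029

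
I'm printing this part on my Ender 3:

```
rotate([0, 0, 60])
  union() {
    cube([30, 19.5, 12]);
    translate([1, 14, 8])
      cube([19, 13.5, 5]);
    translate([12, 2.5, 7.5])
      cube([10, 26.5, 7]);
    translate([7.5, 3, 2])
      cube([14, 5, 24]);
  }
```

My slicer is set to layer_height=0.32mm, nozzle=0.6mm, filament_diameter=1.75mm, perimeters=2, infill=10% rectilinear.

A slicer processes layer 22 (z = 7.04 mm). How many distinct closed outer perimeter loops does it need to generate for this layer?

At z = 7.04 mm: the cube (footprint 30×19.5) is included at this height; the cube at (1, 14) is absent (z outside [8, 13]); the cube at (12, 2.5) is absent (z outside [7.5, 14.5]); the cube at (7.5, 3) is present — its section is the full 14×5 rectangle; Combining (union): the 14×5 cube at (7.5, 3) lies entirely inside the 30×19.5 cube, so the union is just the 30×19.5 cube — 1 connected region; (rotated 60° about Z; rotation is an isometry so areas/perimeters/island counts are preserved). The result has 1 disconnected region.

1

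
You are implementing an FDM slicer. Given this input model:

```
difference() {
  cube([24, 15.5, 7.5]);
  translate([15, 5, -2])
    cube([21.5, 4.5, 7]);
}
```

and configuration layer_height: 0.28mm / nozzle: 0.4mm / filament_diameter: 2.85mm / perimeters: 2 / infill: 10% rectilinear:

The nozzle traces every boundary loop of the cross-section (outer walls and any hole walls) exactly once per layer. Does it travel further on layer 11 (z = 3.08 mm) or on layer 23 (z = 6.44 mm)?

Layer 11 (z = 3.08): the 24×15.5 cube contributes its full rectangle (perimeter 79.00 mm); the cube at (15, 5) is present — its section is the full 21.5×4.5 rectangle (perimeter 52.00 mm); Taking the first minus the rest: starting from the 24×15.5 cube, the 21.5×4.5 cube at (15, 5) partially overlaps it — only the 40.50 mm² overlap (of its 96.75 mm²) is removed, clipping the outline — boundary = 97.00 mm. So its perimeter = 97.00 mm. Layer 23 (z = 6.44): the cube is present — its section is the full 24×15.5 rectangle (perimeter 79.00 mm); the cube at (15, 5) is not intersected at this z (z outside [-2, 5]); After the difference (first − rest): none of the subtracted shapes is present at this height, so the 24×15.5 cube is unchanged — boundary = 79.00 mm. So its perimeter = 79.00 mm. Layer 11 is larger (97.00 vs 79.00 mm).

layer 11 (z = 3.08 mm)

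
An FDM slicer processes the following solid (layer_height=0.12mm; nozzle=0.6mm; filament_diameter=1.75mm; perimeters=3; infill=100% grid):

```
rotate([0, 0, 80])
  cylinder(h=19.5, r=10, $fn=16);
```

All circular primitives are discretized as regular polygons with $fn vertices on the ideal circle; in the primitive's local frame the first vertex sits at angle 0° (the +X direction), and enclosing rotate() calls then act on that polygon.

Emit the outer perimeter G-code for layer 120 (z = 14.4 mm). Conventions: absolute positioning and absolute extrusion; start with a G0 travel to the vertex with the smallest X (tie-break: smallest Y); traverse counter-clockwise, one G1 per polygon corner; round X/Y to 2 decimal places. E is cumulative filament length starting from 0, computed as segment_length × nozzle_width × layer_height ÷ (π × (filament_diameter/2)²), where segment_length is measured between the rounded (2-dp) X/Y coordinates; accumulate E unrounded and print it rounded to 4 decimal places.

At z = 14.4 mm: the cylinder: section is a regular 16-gon, circumradius r=10; (whole slice rotated 80° about Z — lengths, areas and connectivity unchanged). The outline is a single polygon with 16 vertices. Extrusion per mm of travel: 0.6 × 0.12 / (π × 0.875²) = 0.029934. Accumulating E over each segment gives final E = 1.8685.

G0 X-9.85 Y1.74 Z14.40
G1 X-9.76 Y-2.16 E0.1168
G1 X-8.19 Y-5.74 E0.2338
G1 X-5.37 Y-8.43 E0.3505
G1 X-1.74 Y-9.85 E0.4671
G1 X2.16 Y-9.76 E0.5839
G1 X5.74 Y-8.19 E0.7009
G1 X8.43 Y-5.37 E0.8176
G1 X9.85 Y-1.74 E0.9343
G1 X9.76 Y2.16 E1.0510
G1 X8.19 Y5.74 E1.1681
G1 X5.37 Y8.43 E1.2847
G1 X1.74 Y9.85 E1.4014
G1 X-2.16 Y9.76 E1.5182
G1 X-5.74 Y8.19 E1.6352
G1 X-8.43 Y5.37 E1.7518
G1 X-9.85 Y1.74 E1.8685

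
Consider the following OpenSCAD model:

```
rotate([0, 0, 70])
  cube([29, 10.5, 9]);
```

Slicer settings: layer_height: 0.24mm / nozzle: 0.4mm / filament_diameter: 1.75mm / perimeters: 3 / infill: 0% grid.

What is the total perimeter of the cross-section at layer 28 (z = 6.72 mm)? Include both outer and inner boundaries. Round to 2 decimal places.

At z = 6.72 mm: the cube (footprint 29×10.5) is included at this height (perimeter 79.00 mm); (whole slice rotated 70° about Z — lengths, areas and connectivity unchanged). Overall, the cross-section is a single solid region. Total boundary length (outer) = 79.00 mm.

79.00 mm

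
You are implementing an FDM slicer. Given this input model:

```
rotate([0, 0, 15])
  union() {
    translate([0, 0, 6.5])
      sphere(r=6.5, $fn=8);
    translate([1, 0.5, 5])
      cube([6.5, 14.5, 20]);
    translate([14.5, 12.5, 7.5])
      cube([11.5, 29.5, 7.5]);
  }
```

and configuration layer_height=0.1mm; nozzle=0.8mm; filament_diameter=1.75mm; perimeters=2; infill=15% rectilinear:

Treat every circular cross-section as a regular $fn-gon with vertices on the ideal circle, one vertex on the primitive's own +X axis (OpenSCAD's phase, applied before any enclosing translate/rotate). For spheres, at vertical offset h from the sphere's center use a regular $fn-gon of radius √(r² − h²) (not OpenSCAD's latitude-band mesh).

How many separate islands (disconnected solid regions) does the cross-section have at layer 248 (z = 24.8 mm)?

At z = 24.8 mm: the sphere is not intersected at this z (|z−center|=18.300 > r=6.5); the cube at (1, 0.5) (footprint 6.5×14.5) is included at this height; the cube at (14.5, 12.5) is not intersected at this z (z outside [7.5, 15]); Merging all regions: only the 6.5×14.5 cube at (1, 0.5) is present, so the union is just that shape — 1 connected region; (rotated 15° about Z; rotation is an isometry so areas/perimeters/island counts are preserved). Overall, the cross-section is a single solid region. Island count = 1.

1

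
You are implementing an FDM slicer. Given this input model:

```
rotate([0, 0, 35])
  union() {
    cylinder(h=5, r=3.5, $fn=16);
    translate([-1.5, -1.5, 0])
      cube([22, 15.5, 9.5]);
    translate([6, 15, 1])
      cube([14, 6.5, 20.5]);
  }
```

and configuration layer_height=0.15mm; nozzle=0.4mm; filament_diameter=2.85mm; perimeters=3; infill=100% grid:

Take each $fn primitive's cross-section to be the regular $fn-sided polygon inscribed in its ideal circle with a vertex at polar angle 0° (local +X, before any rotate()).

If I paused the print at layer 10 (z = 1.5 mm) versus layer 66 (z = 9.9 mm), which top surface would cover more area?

layer 10 (z = 1.5 mm)

Layer 10 (z = 1.5): the r=3.5 cylinder gives a regular 16-gon of circumradius 3.5 (constant along its height) (area = (16/2)·3.500²·sin(360°/16) = 37.50 mm²); the cube at (-1.5, -1.5) is present — its section is the full 22×15.5 rectangle (area 341.00 mm²); the cube at (6, 15) is present — its section is the full 14×6.5 rectangle (area 91.00 mm²); Combining (union): the regions partially overlap — summed areas 469.50 mm² minus the doubly-counted overlap 21.67 mm² gives 447.84 mm² — area = 447.84 mm²; (whole slice rotated 35° about Z — lengths, areas and connectivity unchanged). So its area = 447.84 mm². Layer 66 (z = 9.9): the cylinder is absent (z outside [0, 5]); the cube at (-1.5, -1.5) does not reach this height (z outside [0, 9.5]); the 14×6.5 cube at (6, 15) contributes its full rectangle (area 91.00 mm²); Combining (union): only the 14×6.5 cube at (6, 15) is present, so the union is just that shape — area = 91.00 mm²; (whole slice rotated 35° about Z — lengths, areas and connectivity unchanged). So its area = 91.00 mm². Layer 10 is larger (447.84 vs 91.00 mm²).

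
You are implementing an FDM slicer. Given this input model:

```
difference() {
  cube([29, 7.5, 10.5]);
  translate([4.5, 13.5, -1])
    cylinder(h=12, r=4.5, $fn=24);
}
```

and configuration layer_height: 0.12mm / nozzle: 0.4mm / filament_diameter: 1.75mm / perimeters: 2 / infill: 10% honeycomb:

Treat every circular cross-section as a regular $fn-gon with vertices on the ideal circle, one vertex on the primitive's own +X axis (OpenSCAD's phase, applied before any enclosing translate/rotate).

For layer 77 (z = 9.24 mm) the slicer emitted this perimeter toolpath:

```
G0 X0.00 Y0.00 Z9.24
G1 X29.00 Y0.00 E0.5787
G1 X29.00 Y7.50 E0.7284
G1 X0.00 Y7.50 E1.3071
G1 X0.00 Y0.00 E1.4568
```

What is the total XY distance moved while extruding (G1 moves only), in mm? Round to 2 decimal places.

73.00 mm

Sum the Euclidean lengths of each G1 segment: total = 73.00 mm.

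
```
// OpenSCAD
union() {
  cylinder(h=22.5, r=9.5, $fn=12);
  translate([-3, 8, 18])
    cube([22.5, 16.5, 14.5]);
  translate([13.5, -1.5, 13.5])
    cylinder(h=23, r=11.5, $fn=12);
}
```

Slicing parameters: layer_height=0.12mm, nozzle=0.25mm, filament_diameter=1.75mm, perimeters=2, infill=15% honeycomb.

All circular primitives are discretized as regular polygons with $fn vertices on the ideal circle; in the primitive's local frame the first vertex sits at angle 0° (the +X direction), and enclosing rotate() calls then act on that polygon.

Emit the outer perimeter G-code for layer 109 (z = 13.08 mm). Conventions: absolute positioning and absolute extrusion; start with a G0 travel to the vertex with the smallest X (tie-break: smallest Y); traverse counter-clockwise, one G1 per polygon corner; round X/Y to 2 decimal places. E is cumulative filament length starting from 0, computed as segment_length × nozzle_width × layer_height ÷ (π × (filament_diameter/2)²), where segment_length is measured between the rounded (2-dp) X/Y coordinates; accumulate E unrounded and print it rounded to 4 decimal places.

At z = 13.08 mm: the cylinder: section is a regular 12-gon, circumradius r=9.5; the cube at (-3, 8) is absent (z outside [18, 32.5]); the cylinder at (13.5, -1.5) does not reach this height (z outside [13.5, 36.5]); Taking the union: only the r=9.5 cylinder is present, so the union is just that shape — 1 connected region. The outline is a single polygon with 12 vertices. Extrusion per mm of travel: 0.25 × 0.12 / (π × 0.875²) = 0.012473. Accumulating E over each segment gives final E = 0.7361.

G0 X-9.50 Y0.00 Z13.08
G1 X-8.23 Y-4.75 E0.0613
G1 X-4.75 Y-8.23 E0.1227
G1 X0.00 Y-9.50 E0.1840
G1 X4.75 Y-8.23 E0.2454
G1 X8.23 Y-4.75 E0.3067
G1 X9.50 Y0.00 E0.3681
G1 X8.23 Y4.75 E0.4294
G1 X4.75 Y8.23 E0.4908
G1 X0.00 Y9.50 E0.5521
G1 X-4.75 Y8.23 E0.6134
G1 X-8.23 Y4.75 E0.6748
G1 X-9.50 Y0.00 E0.7361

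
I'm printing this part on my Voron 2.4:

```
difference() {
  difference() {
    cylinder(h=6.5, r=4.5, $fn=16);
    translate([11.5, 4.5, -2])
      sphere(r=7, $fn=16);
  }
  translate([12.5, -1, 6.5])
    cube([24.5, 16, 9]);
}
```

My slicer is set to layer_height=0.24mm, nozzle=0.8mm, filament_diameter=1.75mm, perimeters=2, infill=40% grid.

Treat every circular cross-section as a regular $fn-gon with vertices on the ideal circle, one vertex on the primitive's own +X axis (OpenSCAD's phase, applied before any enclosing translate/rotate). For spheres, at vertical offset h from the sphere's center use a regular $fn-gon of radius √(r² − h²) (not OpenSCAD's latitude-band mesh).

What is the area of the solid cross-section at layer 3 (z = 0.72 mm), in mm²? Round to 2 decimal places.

61.99 mm²

At z = 0.72 mm: the r=4.5 cylinder gives a regular 16-gon of circumradius 4.5 (constant along its height) (area = (16/2)·4.500²·sin(360°/16) = 61.99 mm²); the r=7 sphere at (11.5, 4.5) slices to a regular 16-gon of circumradius 6.450 (√(r²−h²) with h=2.72 from center) (area = (16/2)·6.450²·sin(360°/16) = 127.36 mm²); Subtracting the remaining from the first: starting from the r=4.5 cylinder (61.99 mm²), the r=7 sphere at (11.5, 4.5) misses the remaining region (no effect) — area = 61.99 mm²; the cube at (12.5, -1) is not intersected at this z (z outside [6.5, 15.5]); After the difference (first − rest): none of the subtracted shapes is present at this height, so the result so far is unchanged — area = 61.99 mm². Overall, the cross-section is a single solid region. Net area = 61.99 mm².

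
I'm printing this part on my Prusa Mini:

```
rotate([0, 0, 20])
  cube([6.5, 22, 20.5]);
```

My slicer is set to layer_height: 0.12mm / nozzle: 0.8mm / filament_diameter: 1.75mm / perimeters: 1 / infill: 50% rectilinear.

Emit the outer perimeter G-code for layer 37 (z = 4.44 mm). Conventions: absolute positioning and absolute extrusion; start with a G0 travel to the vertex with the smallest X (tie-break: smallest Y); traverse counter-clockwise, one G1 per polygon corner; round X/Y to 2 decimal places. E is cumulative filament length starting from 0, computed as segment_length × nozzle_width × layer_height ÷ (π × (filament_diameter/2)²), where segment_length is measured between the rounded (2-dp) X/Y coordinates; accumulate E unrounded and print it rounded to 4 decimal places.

G0 X-7.52 Y20.67 Z4.44
G1 X0.00 Y0.00 E0.8779
G1 X6.11 Y2.22 E1.1373
G1 X-1.42 Y22.90 E2.0157
G1 X-7.52 Y20.67 E2.2750

At z = 4.44 mm: the 6.5×22 cube contributes its full rectangle; (whole slice rotated 20° about Z — lengths, areas and connectivity unchanged). The outline is a single polygon with 4 vertices. Extrusion per mm of travel: 0.8 × 0.12 / (π × 0.875²) = 0.039912. Accumulating E over each segment gives final E = 2.2750.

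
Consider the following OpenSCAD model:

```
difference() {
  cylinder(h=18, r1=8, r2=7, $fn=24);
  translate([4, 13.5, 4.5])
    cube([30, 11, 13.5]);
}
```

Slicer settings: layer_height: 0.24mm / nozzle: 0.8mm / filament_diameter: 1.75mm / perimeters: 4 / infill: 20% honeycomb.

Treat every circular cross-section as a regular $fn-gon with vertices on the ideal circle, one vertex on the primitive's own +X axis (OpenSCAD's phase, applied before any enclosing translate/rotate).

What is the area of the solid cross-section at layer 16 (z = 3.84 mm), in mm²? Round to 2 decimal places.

188.31 mm²

At z = 3.84 mm: the cone: at t=0.213 of its height the radius interpolates to r₁+(r₂−r₁)t = 7.787, giving a regular 24-gon of that circumradius (area = (24/2)·7.787²·sin(360°/24) = 188.31 mm²); the cube at (4, 13.5) is not intersected at this z (z outside [4.5, 18]); Subtracting the remaining from the first: none of the subtracted shapes is present at this height, so the cone is unchanged — area = 188.31 mm². Overall, the cross-section is a single solid region. Net area = 188.31 mm².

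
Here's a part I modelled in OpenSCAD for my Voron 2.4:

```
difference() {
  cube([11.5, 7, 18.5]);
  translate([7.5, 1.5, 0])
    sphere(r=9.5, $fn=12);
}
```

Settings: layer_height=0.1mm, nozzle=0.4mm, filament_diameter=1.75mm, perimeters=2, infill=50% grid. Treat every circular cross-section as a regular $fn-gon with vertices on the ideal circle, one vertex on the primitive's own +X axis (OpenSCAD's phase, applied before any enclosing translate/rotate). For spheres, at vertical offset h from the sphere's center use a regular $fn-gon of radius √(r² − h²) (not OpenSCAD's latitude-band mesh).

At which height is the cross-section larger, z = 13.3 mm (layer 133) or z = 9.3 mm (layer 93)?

layer 133 (z = 13.3 mm)

Layer 133 (z = 13.3): the cube is present — its section is the full 11.5×7 rectangle (area 80.50 mm²); the sphere at (7.5, 1.5) does not reach this height (|z−center|=13.300 > r=9.5); After the difference (first − rest): none of the subtracted shapes is present at this height, so the 11.5×7 cube is unchanged — area = 80.50 mm². So its area = 80.50 mm². Layer 93 (z = 9.3): the 11.5×7 cube contributes its full rectangle (area 80.50 mm²); the r=9.5 sphere at (7.5, 1.5) contributes a regular 12-gon of circumradius √(9.5²−9.3²) = 1.939 (area = (12/2)·1.939²·sin(360°/12) = 11.28 mm²); Taking the first minus the rest: starting from the 11.5×7 cube (80.50 mm²), the r=9.5 sphere at (7.5, 1.5) partially overlaps it — only the 10.65 mm² overlap (of its 11.28 mm²) is removed, clipping the outline — area = 69.85 mm². So its area = 69.85 mm². Layer 133 is larger (80.50 vs 69.85 mm²).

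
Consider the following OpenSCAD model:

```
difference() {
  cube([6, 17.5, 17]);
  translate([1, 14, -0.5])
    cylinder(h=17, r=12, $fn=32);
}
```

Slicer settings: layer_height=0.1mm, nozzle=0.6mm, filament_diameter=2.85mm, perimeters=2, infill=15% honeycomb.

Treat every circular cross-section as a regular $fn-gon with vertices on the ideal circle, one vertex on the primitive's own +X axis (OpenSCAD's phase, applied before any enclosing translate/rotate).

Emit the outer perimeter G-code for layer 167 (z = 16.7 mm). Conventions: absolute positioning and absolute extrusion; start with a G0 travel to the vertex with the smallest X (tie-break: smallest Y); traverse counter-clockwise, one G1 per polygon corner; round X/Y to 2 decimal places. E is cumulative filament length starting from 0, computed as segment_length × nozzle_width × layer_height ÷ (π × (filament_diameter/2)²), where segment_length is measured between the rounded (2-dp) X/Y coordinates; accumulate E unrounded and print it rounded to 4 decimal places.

At z = 16.7 mm: the cube is present — its section is the full 6×17.5 rectangle; the cylinder at (1, 14) is not intersected at this z (z outside [-0.5, 16.5]); Subtracting the remaining from the first: none of the subtracted shapes is present at this height, so the 6×17.5 cube is unchanged — 1 connected region. The outline is a single polygon with 4 vertices. Extrusion per mm of travel: 0.6 × 0.1 / (π × 1.425²) = 0.009405. Accumulating E over each segment gives final E = 0.4420.

G0 X0.00 Y0.00 Z16.70
G1 X6.00 Y0.00 E0.0564
G1 X6.00 Y17.50 E0.2210
G1 X0.00 Y17.50 E0.2775
G1 X0.00 Y0.00 E0.4420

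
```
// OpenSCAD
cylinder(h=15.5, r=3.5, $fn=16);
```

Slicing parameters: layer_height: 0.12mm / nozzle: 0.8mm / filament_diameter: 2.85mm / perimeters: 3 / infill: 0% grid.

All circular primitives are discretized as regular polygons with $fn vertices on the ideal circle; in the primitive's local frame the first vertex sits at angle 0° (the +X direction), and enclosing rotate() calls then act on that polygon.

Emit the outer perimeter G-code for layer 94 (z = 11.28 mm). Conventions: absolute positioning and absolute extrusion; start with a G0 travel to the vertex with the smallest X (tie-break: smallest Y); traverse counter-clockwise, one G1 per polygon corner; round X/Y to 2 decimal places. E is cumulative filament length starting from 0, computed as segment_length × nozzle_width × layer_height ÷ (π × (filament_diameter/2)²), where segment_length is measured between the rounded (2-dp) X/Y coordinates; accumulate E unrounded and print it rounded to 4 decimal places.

At z = 11.28 mm: the r=3.5 cylinder contributes a regular 16-gon of circumradius 3.5. The outline is a single polygon with 16 vertices. Extrusion per mm of travel: 0.8 × 0.12 / (π × 1.425²) = 0.015048. Accumulating E over each segment gives final E = 0.3285.

G0 X-3.50 Y0.00 Z11.28
G1 X-3.23 Y-1.34 E0.0206
G1 X-2.47 Y-2.47 E0.0411
G1 X-1.34 Y-3.23 E0.0616
G1 X0.00 Y-3.50 E0.0821
G1 X1.34 Y-3.23 E0.1027
G1 X2.47 Y-2.47 E0.1232
G1 X3.23 Y-1.34 E0.1437
G1 X3.50 Y0.00 E0.1643
G1 X3.23 Y1.34 E0.1848
G1 X2.47 Y2.47 E0.2053
G1 X1.34 Y3.23 E0.2258
G1 X0.00 Y3.50 E0.2464
G1 X-1.34 Y3.23 E0.2669
G1 X-2.47 Y2.47 E0.2874
G1 X-3.23 Y1.34 E0.3079
G1 X-3.50 Y0.00 E0.3285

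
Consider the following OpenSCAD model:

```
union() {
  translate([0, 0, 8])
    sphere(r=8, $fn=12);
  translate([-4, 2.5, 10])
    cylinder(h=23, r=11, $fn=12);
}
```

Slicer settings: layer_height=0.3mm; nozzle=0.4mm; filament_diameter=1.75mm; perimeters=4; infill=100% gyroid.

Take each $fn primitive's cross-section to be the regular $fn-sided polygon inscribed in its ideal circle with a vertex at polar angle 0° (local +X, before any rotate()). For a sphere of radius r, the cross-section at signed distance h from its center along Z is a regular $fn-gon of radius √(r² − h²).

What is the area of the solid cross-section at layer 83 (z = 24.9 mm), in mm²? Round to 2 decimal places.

363.00 mm²

At z = 24.9 mm: the sphere does not reach this height (|z−center|=16.900 > r=8); the r=11 cylinder at (-4, 2.5) contributes a regular 12-gon of circumradius 11 (area = (12/2)·11.000²·sin(360°/12) = 363.00 mm²); Combining (union): only the r=11 cylinder at (-4, 2.5) is present, so the union is just that shape — area = 363.00 mm². Overall, the cross-section is a single solid region. Net area = 363.00 mm².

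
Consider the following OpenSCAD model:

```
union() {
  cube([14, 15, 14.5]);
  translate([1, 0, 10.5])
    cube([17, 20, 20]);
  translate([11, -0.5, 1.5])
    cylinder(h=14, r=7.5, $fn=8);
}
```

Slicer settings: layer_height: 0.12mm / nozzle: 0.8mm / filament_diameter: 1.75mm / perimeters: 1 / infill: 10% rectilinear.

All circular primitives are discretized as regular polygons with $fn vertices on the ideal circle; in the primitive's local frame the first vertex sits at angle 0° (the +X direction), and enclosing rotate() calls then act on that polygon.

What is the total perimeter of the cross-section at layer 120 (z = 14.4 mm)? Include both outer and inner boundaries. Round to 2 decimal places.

85.81 mm

At z = 14.4 mm: the cube is present — its section is the full 14×15 rectangle (perimeter 58.00 mm); the 17×20 cube at (1, 0) contributes its full rectangle (perimeter 74.00 mm); the r=7.5 cylinder at (11, -0.5) gives a regular 8-gon of circumradius 7.5 (constant along its height) (perimeter = 2·8·7.500·sin(180°/8) = 45.92 mm); Merging all regions: the regions partially overlap (shared area 267.05 mm²), so the edge portions inside another operand are dropped and the merged outline is re-measured after clipping — boundary = 85.81 mm. Overall, the cross-section is a single solid region. Total boundary length (outer) = 85.81 mm.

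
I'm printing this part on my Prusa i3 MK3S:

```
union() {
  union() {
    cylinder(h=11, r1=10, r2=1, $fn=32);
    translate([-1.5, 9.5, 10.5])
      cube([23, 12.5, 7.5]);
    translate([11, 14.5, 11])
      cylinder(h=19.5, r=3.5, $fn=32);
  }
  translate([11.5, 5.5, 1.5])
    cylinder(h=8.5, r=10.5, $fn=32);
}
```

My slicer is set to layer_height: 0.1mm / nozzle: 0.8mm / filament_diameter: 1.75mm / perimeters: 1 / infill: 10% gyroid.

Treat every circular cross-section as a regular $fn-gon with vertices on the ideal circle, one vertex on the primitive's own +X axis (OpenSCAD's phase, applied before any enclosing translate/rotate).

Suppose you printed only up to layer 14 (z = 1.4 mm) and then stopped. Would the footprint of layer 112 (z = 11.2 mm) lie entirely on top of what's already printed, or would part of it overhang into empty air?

Compare the two slices. At z = 1.4: the cone: at t=0.127 of its height the radius interpolates to r₁+(r₂−r₁)t = 8.855, giving a regular 32-gon of that circumradius (area = (32/2)·8.855²·sin(360°/32) = 244.73 mm²); the cube at (-1.5, 9.5) is absent (z outside [10.5, 18]); the cylinder at (11, 14.5) is absent (z outside [11, 30.5]); Combining (union): only the cone is present, so the union is just that shape — area = 244.73 mm²; the cylinder at (11.5, 5.5) is absent (z outside [1.5, 10]); Merging all regions: only that combined region is present, so the union is just that shape — area = 244.73 mm². At z = 11.2: the cone is not intersected at this z (z outside [0, 11]); the cube at (-1.5, 9.5) is present — its section is the full 23×12.5 rectangle (area 287.50 mm²); the r=3.5 cylinder at (11, 14.5) gives a regular 32-gon of circumradius 3.5 (constant along its height) (area = (32/2)·3.500²·sin(360°/32) = 38.24 mm²); Merging all regions: the r=3.5 cylinder at (11, 14.5) lies entirely inside the 23×12.5 cube at (-1.5, 9.5), so the union is just the 23×12.5 cube at (-1.5, 9.5) — area = 287.50 mm²; the cylinder at (11.5, 5.5) is absent (z outside [1.5, 10]); Merging all regions: only that combined region is present, so the union is just that shape — area = 287.50 mm². Checking containment: at z = 11.2 the cross-section extends beyond the z = 1.4 cross-section by about 287.50 mm².

part overhangs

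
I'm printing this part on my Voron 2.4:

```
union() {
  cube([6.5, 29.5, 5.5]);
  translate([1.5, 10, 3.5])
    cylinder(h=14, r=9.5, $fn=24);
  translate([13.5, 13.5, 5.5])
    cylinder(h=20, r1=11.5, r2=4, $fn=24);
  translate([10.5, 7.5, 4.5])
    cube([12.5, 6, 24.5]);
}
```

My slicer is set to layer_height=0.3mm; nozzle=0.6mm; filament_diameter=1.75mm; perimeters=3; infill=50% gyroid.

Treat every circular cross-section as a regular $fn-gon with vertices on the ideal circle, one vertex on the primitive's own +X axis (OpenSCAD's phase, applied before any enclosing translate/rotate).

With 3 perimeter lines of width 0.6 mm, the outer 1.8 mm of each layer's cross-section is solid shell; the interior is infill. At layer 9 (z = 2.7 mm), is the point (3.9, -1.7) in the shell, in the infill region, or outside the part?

At z = 2.7 mm: the cube (footprint 6.5×29.5) is included at this height; the cylinder at (1.5, 10) is absent (z outside [3.5, 17.5]); the cone at (13.5, 13.5) is not intersected at this z (z outside [5.5, 25.5]); the cube at (10.5, 7.5) is absent (z outside [4.5, 29]); Merging all regions: only the 6.5×29.5 cube is present, so the union is just that shape — 1 connected region. Overall, the cross-section is a single solid region. The nearest boundary edge runs (0.00, 0.00)→(6.50, 0.00); distance from the point to it = 1.70 mm. The point is not inside any of the regions above, so it lies outside the cross-section (1.70 mm from the nearest boundary).

outside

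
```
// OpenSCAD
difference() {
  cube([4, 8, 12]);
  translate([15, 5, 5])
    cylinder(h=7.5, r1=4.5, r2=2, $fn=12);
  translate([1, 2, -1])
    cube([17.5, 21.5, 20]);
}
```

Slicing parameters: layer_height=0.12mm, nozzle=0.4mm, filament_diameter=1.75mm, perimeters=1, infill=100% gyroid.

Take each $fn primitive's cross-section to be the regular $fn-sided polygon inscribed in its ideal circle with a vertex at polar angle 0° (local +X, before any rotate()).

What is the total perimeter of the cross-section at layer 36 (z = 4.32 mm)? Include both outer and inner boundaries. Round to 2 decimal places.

At z = 4.32 mm: the 4×8 cube contributes its full rectangle (perimeter 24.00 mm); the cone at (15, 5) does not reach this height (z outside [5, 12.5]); the cube at (1, 2) (footprint 17.5×21.5) is included at this height (perimeter 78.00 mm); After the difference (first − rest): starting from the 4×8 cube, the 17.5×21.5 cube at (1, 2) partially overlaps it — only the 18.00 mm² overlap (of its 376.25 mm²) is removed, clipping the outline — boundary = 24.00 mm. Overall, the cross-section is a single solid region. Total boundary length (outer) = 24.00 mm.

24.00 mm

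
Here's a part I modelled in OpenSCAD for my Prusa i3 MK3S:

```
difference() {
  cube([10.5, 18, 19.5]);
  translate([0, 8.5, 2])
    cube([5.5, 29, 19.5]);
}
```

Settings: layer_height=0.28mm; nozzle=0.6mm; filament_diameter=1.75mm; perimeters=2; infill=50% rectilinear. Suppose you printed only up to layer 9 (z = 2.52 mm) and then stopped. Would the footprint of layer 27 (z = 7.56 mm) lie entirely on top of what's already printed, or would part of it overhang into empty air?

entirely on top

Compare the two slices. At z = 2.52: the 10.5×18 cube contributes its full rectangle (area 189.00 mm²); the cube at (0, 8.5) (footprint 5.5×29) is included at this height (area 159.50 mm²); After the difference (first − rest): starting from the 10.5×18 cube (189.00 mm²), the 5.5×29 cube at (0, 8.5) partially overlaps it — only the 52.25 mm² overlap (of its 159.50 mm²) is removed, clipping the outline — area = 136.75 mm². At z = 7.56: the cube (footprint 10.5×18) is included at this height (area 189.00 mm²); the cube at (0, 8.5) (footprint 5.5×29) is included at this height (area 159.50 mm²); Subtracting the remaining from the first: starting from the 10.5×18 cube (189.00 mm²), the 5.5×29 cube at (0, 8.5) partially overlaps it — only the 52.25 mm² overlap (of its 159.50 mm²) is removed, clipping the outline — area = 136.75 mm². Checking containment: the cross-section at z = 7.56 is a subset of the cross-section at z = 2.52.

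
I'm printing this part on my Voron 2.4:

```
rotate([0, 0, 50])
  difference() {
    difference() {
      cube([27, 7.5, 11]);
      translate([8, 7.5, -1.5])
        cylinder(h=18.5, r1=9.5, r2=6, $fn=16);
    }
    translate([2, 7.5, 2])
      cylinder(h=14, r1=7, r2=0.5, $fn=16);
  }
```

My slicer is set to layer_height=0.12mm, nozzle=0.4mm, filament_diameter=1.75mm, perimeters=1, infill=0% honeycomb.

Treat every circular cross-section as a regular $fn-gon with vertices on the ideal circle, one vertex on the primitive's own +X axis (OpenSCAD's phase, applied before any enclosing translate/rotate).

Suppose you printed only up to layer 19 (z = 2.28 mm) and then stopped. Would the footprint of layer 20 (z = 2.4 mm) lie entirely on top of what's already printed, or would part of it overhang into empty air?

Compare the two slices. At z = 2.28: the 27×7.5 cube contributes its full rectangle (area 202.50 mm²); the cone at (8, 7.5) contributes a regular 16-gon of circumradius 8.785 (interpolated between r1=9.5 and r2=6 at t=0.204) (area = (16/2)·8.785²·sin(360°/16) = 236.27 mm²); After the difference (first − rest): starting from the 27×7.5 cube (202.50 mm²), the cone at (8, 7.5) partially overlaps it — only the 109.65 mm² overlap (of its 236.27 mm²) is removed, clipping the outline — area = 92.85 mm²; the cone at (2, 7.5) contributes a regular 16-gon of circumradius 6.870 (interpolated between r1=7 and r2=0.5 at t=0.020) (area = (16/2)·6.870²·sin(360°/16) = 144.49 mm²); Taking the first minus the rest: starting from that combined region (92.85 mm²), the cone at (2, 7.5) partially overlaps it — only the 3.45 mm² overlap (of its 144.49 mm²) is removed, clipping the outline — area = 89.40 mm²; (whole slice rotated 50° about Z — lengths, areas and connectivity unchanged). At z = 2.4: the cube (footprint 27×7.5) is included at this height (area 202.50 mm²); the cone at (8, 7.5) (r1=9.5→r2=6) has section circumradius 8.762 here — a regular 16-gon (area = (16/2)·8.762²·sin(360°/16) = 235.05 mm²); After the difference (first − rest): starting from the 27×7.5 cube (202.50 mm²), the cone at (8, 7.5) partially overlaps it — only the 109.32 mm² overlap (of its 235.05 mm²) is removed, clipping the outline — area = 93.18 mm²; the cone at (2, 7.5) (r1=7→r2=0.5) has section circumradius 6.814 here — a regular 16-gon (area = (16/2)·6.814²·sin(360°/16) = 142.16 mm²); After the difference (first − rest): starting from that combined region (93.18 mm²), the cone at (2, 7.5) partially overlaps it — only the 3.40 mm² overlap (of its 142.16 mm²) is removed, clipping the outline — area = 89.78 mm²; (rotated 50° about Z; rotation is an isometry so areas/perimeters/island counts are preserved). Checking containment: the cross-section at z = 2.4 is a subset of the cross-section at z = 2.28.

entirely on top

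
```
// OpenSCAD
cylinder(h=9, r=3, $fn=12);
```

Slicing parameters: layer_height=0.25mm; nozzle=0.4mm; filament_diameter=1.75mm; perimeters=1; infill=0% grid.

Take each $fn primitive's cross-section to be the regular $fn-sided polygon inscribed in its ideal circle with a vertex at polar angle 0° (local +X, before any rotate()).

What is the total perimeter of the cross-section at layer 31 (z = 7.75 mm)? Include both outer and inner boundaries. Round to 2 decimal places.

18.63 mm

At z = 7.75 mm: the r=3 cylinder contributes a regular 12-gon of circumradius 3 (perimeter = 2·12·3.000·sin(180°/12) = 18.63 mm). Overall, the cross-section is a single solid region. Total boundary length (outer) = 18.63 mm.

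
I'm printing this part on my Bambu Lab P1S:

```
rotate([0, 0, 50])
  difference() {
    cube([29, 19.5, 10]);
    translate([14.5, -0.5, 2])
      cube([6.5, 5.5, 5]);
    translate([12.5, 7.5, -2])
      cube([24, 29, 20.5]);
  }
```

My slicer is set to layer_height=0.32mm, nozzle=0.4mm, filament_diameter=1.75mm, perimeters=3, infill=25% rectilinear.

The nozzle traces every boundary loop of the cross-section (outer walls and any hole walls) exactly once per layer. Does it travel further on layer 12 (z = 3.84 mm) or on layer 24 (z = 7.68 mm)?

Layer 12 (z = 3.84): the 29×19.5 cube contributes its full rectangle (perimeter 97.00 mm); the 6.5×5.5 cube at (14.5, -0.5) contributes its full rectangle (perimeter 24.00 mm); the cube at (12.5, 7.5) (footprint 24×29) is included at this height (perimeter 106.00 mm); Subtracting the remaining from the first: starting from the 29×19.5 cube, the 6.5×5.5 cube at (14.5, -0.5) partially overlaps it — only the 32.50 mm² overlap (of its 35.75 mm²) is removed, clipping the outline; the 24×29 cube at (12.5, 7.5) partially overlaps it — only the 198.00 mm² overlap (of its 696.00 mm²) is removed, clipping the outline — boundary = 107.00 mm; (whole slice rotated 50° about Z — lengths, areas and connectivity unchanged). So its perimeter = 107.00 mm. Layer 24 (z = 7.68): the 29×19.5 cube contributes its full rectangle (perimeter 97.00 mm); the cube at (14.5, -0.5) does not reach this height (z outside [2, 7]); the 24×29 cube at (12.5, 7.5) contributes its full rectangle (perimeter 106.00 mm); Subtracting the remaining from the first: starting from the 29×19.5 cube, the 24×29 cube at (12.5, 7.5) partially overlaps it — only the 198.00 mm² overlap (of its 696.00 mm²) is removed, clipping the outline — boundary = 97.00 mm; (rotated 50° about Z; rotation is an isometry so areas/perimeters/island counts are preserved). So its perimeter = 97.00 mm. Layer 12 is larger (107.00 vs 97.00 mm).

layer 12 (z = 3.84 mm)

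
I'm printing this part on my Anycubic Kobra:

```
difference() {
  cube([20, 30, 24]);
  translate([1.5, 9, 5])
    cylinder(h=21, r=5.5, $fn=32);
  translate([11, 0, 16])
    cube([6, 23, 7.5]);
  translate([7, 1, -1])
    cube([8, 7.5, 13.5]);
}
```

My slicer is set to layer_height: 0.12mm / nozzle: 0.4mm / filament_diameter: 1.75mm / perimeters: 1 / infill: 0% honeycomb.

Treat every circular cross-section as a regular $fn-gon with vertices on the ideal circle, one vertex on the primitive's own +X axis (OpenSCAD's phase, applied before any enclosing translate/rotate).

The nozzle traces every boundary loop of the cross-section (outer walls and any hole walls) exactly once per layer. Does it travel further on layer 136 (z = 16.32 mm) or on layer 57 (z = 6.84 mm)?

Layer 136 (z = 16.32): the cube is present — its section is the full 20×30 rectangle (perimeter 100.00 mm); the r=5.5 cylinder at (1.5, 9) contributes a regular 32-gon of circumradius 5.5 (perimeter = 2·32·5.500·sin(180°/32) = 34.50 mm); the cube at (11, 0) is present — its section is the full 6×23 rectangle (perimeter 58.00 mm); the cube at (7, 1) does not reach this height (z outside [-1, 12.5]); Subtracting the remaining from the first: starting from the 20×30 cube, the r=5.5 cylinder at (1.5, 9) partially overlaps it — only the 63.45 mm² overlap (of its 94.42 mm²) is removed, clipping the outline; the 6×23 cube at (11, 0) lies inside it touching the edge (removes its full 138.00 mm²) — boundary = 155.77 mm. So its perimeter = 155.77 mm. Layer 57 (z = 6.84): the cube (footprint 20×30) is included at this height (perimeter 100.00 mm); the cylinder at (1.5, 9): section is a regular 32-gon, circumradius r=5.5 (perimeter = 2·32·5.500·sin(180°/32) = 34.50 mm); the cube at (11, 0) does not reach this height (z outside [16, 23.5]); the cube at (7, 1) is present — its section is the full 8×7.5 rectangle (perimeter 31.00 mm); Subtracting the remaining from the first: starting from the 20×30 cube, the r=5.5 cylinder at (1.5, 9) partially overlaps it — only the 63.45 mm² overlap (of its 94.42 mm²) is removed, clipping the outline; the 8×7.5 cube at (7, 1) lies wholly inside it (removes its full 60.00 mm² and its 31.00 mm outline becomes a hole wall) — boundary (outer + 1 inner loop) = 140.77 mm. So its perimeter = 140.77 mm. Layer 136 is larger (155.77 vs 140.77 mm).

layer 136 (z = 16.32 mm)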